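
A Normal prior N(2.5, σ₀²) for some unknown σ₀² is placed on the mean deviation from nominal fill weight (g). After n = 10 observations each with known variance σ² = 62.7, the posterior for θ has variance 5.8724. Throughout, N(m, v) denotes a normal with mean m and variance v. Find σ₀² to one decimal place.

σ₀² = 92.6

For the Normal–Normal model with known σ², precisions add: τ_n = τ₀ + n/σ².
So 1/σ₀² = 1/5.8724 − 10/62.7 = 0.170288 − 0.159490 = 0.010798.
Hence σ₀² = 1/0.010798 ≈ 92.6.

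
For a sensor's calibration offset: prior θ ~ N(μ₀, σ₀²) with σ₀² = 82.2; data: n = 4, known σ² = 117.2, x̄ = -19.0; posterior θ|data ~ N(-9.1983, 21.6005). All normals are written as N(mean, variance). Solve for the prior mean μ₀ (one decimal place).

With known observation variance, the Normal–Normal posterior has precision τ_n = τ₀ + n/σ² and mean μ_n = (τ₀μ₀ + (n/σ²)x̄)/τ_n.
Here τ₀ = 1/82.2 = 0.012165 and τ_data = 4/117.2 = 0.034130, so τ_n = 0.046295.
Rearranging for μ₀: μ₀ = (μ_n·τ_n − τ_data·x̄)/τ₀ = (-9.1983·0.046295 − 0.034130·-19.0) / 0.012165 = 0.222635/0.012165 ≈ 18.3.

μ₀ = 18.3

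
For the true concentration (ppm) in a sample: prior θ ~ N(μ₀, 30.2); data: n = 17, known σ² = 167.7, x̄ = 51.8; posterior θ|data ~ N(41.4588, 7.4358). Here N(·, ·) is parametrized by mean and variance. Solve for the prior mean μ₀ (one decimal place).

With known observation variance, the Normal–Normal posterior has precision τ_n = τ₀ + n/σ² and mean μ_n = (τ₀μ₀ + (n/σ²)x̄)/τ_n.
Here τ₀ = 1/30.2 = 0.033113 and τ_data = 17/167.7 = 0.101371, so τ_n = 0.134484.
Rearranging for μ₀: μ₀ = (μ_n·τ_n − τ_data·x̄)/τ₀ = (41.4588·0.134484 − 0.101371·51.8) / 0.033113 = 0.324527/0.033113 ≈ 9.8.

μ₀ = 9.8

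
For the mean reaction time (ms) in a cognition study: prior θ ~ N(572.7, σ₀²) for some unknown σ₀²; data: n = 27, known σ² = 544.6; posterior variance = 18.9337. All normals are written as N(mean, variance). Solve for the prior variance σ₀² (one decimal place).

For the Normal–Normal model with known σ², precisions add: τ_n = τ₀ + n/σ².
So 1/σ₀² = 1/18.9337 − 27/544.6 = 0.052816 − 0.049578 = 0.003238.
Hence σ₀² = 1/0.003238 ≈ 308.8.

σ₀² = 308.8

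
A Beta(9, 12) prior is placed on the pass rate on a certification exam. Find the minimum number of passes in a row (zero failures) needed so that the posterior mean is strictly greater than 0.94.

After k passes and 0 failures the posterior is Beta(9+k, 12), with mean (9+k)/(9+12+k).
Set (9+k)/(21+k) > 0.94 and solve: k > (0.94·21 − 9)/(1 − 0.94) = 179.000.
The smallest integer exceeding 179.000 is 180.

k = 180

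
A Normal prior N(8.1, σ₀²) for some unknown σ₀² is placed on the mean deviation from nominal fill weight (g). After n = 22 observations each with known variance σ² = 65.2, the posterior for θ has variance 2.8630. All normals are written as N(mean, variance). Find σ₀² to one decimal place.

Posterior precision equals prior precision plus data precision: 1/σ_n² = 1/σ₀² + n/σ².
So 1/σ₀² = 1/2.8630 − 22/65.2 = 0.349284 − 0.337423 = 0.011861.
Hence σ₀² = 1/0.011861 ≈ 84.3.

σ₀² = 84.3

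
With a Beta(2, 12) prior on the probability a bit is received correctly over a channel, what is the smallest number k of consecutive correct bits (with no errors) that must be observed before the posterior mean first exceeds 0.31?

After k correct bits and 0 errors the posterior is Beta(2+k, 12), with mean (2+k)/(2+12+k).
Set (2+k)/(14+k) > 0.31 and solve: k > (0.31·14 − 2)/(1 − 0.31) = 3.391.
The smallest integer exceeding 3.391 is 4, and checking k=4: (6)/(18) = 0.3333 > 0.31.

k = 4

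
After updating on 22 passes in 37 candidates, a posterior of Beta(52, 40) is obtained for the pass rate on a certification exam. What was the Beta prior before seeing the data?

Under Beta–binomial conjugacy the posterior parameters are (a+s, b+f).
So a = 52 − 22 = 30 and b = 40 − 15 = 25.

Beta(30, 25)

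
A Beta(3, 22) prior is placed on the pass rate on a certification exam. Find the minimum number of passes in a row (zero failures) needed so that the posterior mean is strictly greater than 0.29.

After k passes and 0 failures the posterior is Beta(3+k, 22), with mean (3+k)/(3+22+k).
Set (3+k)/(25+k) > 0.29 and solve: k > (0.29·25 − 3)/(1 − 0.29) = 5.986.
The smallest integer exceeding 5.986 is 6.

k = 6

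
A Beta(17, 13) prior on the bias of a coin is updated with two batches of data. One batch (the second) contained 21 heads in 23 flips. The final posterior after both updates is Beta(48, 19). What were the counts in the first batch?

Because Beta–binomial updating is additive in the counts, the combined data contributed (α_post−α_prior, β_post−β_prior) successes and failures.
Total across both batches: 48−17=31 heads, 19−13=6 tails.
Subtract the second batch: 31−21=10 heads and 6−2=4 tails.

10 heads and 4 tails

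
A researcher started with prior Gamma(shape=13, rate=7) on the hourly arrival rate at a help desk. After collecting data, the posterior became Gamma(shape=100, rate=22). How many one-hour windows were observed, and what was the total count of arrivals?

A Gamma(α, β) prior (rate parametrization) on a Poisson rate with n observations summing to S gives posterior Gamma(α+S, β+n).
Matching: Σxᵢ = 100 − 13 = 87 and n = 22 − 7 = 15.

n = 15 one-hour windows with total 87 arrivals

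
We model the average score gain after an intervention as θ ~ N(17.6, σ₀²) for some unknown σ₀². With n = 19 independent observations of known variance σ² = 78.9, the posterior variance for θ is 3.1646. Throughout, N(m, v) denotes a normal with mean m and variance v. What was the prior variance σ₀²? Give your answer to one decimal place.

Posterior precision equals prior precision plus data precision: 1/σ_n² = 1/σ₀² + n/σ².
So 1/σ₀² = 1/3.1646 − 19/78.9 = 0.315996 − 0.240811 = 0.075185.
Hence σ₀² = 1/0.075185 ≈ 13.3.

σ₀² = 13.3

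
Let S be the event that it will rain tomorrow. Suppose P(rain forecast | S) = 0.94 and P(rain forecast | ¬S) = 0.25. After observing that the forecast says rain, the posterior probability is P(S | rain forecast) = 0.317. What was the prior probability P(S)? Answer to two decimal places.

Bayes' rule in odds form gives O(S|E) = O(S)·[P(E|S)/P(E|¬S)], hence O(S) = O(S|E)/LR.
Posterior odds = 0.317/(1−0.317) = 0.4641. LR = 0.94/0.25 = 3.7600.
Prior odds = 0.4641/3.7600 = 0.1234, so P(S) = 0.1234/(1+0.1234) ≈ 0.11.

P(S) = 0.11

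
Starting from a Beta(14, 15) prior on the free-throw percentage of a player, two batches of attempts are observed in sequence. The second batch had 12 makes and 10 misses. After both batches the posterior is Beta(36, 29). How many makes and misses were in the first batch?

10 makes and 4 misses

Sequential conjugate updates are equivalent to a single update on the pooled data, so total successes = posterior α − prior α and total failures = posterior β − prior β.
Total across both batches: 36−14=22 makes, 29−15=14 misses.
Subtract the second batch: 22−12=10 makes and 14−10=4 misses.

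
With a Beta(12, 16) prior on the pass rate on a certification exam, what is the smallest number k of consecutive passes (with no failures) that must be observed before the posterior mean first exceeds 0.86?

k = 87

After k passes and 0 failures the posterior is Beta(12+k, 16), with mean (12+k)/(12+16+k).
Set (12+k)/(28+k) > 0.86 and solve: k > (0.86·28 − 12)/(1 − 0.86) = 86.286.
The smallest integer exceeding 86.286 is 87, and checking k=87: (99)/(115) = 0.8609 > 0.86.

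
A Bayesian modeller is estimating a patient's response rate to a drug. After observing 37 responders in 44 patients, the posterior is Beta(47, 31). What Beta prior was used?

Beta(10, 24)

A Beta(a, b) prior with s successes and f failures in binomial data gives a Beta(a+s, b+f) posterior.
Subtract the data counts: 47−37=10, 31−7=24.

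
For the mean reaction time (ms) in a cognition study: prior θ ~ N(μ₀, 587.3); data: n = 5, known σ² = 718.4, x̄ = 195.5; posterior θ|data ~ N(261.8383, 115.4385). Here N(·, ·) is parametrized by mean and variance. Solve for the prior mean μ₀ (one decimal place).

The posterior mean is a precision-weighted average: μ_n = (τ₀μ₀ + τ_data·x̄)/(τ₀+τ_data), with τ₀=1/σ₀² and τ_data=n/σ².
Here τ₀ = 1/587.3 = 0.001703 and τ_data = 5/718.4 = 0.006960, so τ_n = 0.008663.
Rearranging for μ₀: μ₀ = (μ_n·τ_n − τ_data·x̄)/τ₀ = (261.8383·0.008663 − 0.006960·195.5) / 0.001703 = 0.907625/0.001703 ≈ 533.0.

μ₀ = 533.0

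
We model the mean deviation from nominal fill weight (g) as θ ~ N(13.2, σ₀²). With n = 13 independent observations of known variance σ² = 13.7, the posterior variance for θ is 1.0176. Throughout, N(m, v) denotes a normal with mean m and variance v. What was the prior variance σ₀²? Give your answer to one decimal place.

For the Normal–Normal model with known σ², precisions add: τ_n = τ₀ + n/σ².
So 1/σ₀² = 1/1.0176 − 13/13.7 = 0.982704 − 0.948905 = 0.033799.
Hence σ₀² = 1/0.033799 ≈ 29.6.

σ₀² = 29.6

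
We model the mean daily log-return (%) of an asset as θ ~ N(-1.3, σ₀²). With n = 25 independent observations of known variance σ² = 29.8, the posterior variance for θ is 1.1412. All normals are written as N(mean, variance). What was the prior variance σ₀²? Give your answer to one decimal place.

σ₀² = 26.8

Posterior precision equals prior precision plus data precision: 1/σ_n² = 1/σ₀² + n/σ².
So 1/σ₀² = 1/1.1412 − 25/29.8 = 0.876271 − 0.838926 = 0.037345.
Hence σ₀² = 1/0.037345 ≈ 26.8.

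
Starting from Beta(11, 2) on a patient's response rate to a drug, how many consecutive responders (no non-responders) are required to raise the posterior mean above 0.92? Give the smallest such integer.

After k responders and 0 non-responders the posterior is Beta(11+k, 2), with mean (11+k)/(11+2+k).
Set (11+k)/(13+k) > 0.92 and solve: k > (0.92·13 − 11)/(1 − 0.92) = 12.000.
The smallest integer exceeding 12.000 is 13, and checking k=13: (24)/(26) = 0.9231 > 0.92.

k = 13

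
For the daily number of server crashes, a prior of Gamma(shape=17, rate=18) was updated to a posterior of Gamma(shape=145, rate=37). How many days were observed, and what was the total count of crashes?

n = 19 days with total 128 crashes

Gamma–Poisson conjugacy: posterior shape = α + Σxᵢ, posterior rate = β + n.
Matching: Σxᵢ = 145 − 17 = 128 and n = 37 − 18 = 19.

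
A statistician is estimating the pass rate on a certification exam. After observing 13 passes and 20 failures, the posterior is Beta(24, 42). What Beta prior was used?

Beta(11, 22)

Beta is conjugate to the binomial likelihood: posterior = Beta(a+s, b+f).
Subtract the data counts: 24−13=11, 42−20=22.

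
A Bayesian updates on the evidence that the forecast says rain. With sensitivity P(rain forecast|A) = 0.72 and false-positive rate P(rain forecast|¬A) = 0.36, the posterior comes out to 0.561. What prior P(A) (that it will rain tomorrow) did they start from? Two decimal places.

P(A) = 0.39

Bayes' rule in odds form gives O(A|E) = O(A)·[P(E|A)/P(E|¬A)], hence O(A) = O(A|E)/LR.
Posterior odds = 0.561/(1−0.561) = 1.2779. LR = 0.72/0.36 = 2.0000.
Prior odds = 1.2779/2.0000 = 0.6390, so P(A) = 0.6390/(1+0.6390) ≈ 0.39.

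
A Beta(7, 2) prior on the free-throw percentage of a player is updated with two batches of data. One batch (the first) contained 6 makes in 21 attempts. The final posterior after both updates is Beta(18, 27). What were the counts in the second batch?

5 makes and 10 misses

Because Beta–binomial updating is additive in the counts, the combined data contributed (α_post−α_prior, β_post−β_prior) successes and failures.
Total across both batches: 18−7=11 makes, 27−2=25 misses.
Subtract the first batch: 11−6=5 makes and 25−15=10 misses.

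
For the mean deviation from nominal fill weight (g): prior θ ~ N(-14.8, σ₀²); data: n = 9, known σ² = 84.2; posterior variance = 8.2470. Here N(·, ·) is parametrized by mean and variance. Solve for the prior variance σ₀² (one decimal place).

σ₀² = 69.6

Posterior precision equals prior precision plus data precision: 1/σ_n² = 1/σ₀² + n/σ².
So 1/σ₀² = 1/8.2470 − 9/84.2 = 0.121256 − 0.106888 = 0.014368.
Hence σ₀² = 1/0.014368 ≈ 69.6.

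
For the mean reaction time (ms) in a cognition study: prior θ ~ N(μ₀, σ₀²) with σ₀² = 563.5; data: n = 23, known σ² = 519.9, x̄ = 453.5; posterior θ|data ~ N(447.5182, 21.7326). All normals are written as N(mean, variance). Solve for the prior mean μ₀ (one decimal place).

μ₀ = 298.4

The posterior mean is a precision-weighted average: μ_n = (τ₀μ₀ + τ_data·x̄)/(τ₀+τ_data), with τ₀=1/σ₀² and τ_data=n/σ².
Here τ₀ = 1/563.5 = 0.001775 and τ_data = 23/519.9 = 0.044239, so τ_n = 0.046014.
Rearranging for μ₀: μ₀ = (μ_n·τ_n − τ_data·x̄)/τ₀ = (447.5182·0.046014 − 0.044239·453.5) / 0.001775 = 0.529716/0.001775 ≈ 298.4.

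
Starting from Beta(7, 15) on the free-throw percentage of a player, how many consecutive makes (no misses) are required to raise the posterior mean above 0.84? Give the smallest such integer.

After k makes and 0 misses the posterior is Beta(7+k, 15), with mean (7+k)/(7+15+k).
Set (7+k)/(22+k) > 0.84 and solve: k > (0.84·22 − 7)/(1 − 0.84) = 71.750.
The smallest integer exceeding 71.750 is 72, and checking k=72: (79)/(94) = 0.8404 > 0.84.

k = 72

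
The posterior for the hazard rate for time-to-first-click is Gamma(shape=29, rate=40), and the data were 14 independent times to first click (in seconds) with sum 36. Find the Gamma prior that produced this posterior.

For an exponential likelihood with a Gamma(α, β) prior on the rate, n observations with total T give posterior Gamma(α+n, β+T).
So α = 29 − 14 = 15 and β = 40 − 36 = 4.

Gamma(shape=15, rate=4)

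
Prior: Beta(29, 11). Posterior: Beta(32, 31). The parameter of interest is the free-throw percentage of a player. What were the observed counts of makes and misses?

3 makes and 20 misses

Under Beta–binomial conjugacy the posterior parameters are (a+s, b+f).
So s = 32 − 29 = 3 and f = 31 − 11 = 20.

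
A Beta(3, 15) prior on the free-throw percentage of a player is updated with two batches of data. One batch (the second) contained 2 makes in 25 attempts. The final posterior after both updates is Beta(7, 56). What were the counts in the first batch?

Because Beta–binomial updating is additive in the counts, the combined data contributed (α_post−α_prior, β_post−β_prior) successes and failures.
Total across both batches: 7−3=4 makes, 56−15=41 misses.
Subtract the second batch: 4−2=2 makes and 41−23=18 misses.

2 makes and 18 misses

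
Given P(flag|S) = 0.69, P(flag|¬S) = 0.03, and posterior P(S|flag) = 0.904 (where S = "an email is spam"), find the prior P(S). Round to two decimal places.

In odds form, posterior odds = prior odds × likelihood ratio, so prior odds = posterior odds ÷ LR.
Posterior odds = 0.904/(1−0.904) = 9.4167. LR = 0.69/0.03 = 23.0000.
Prior odds = 9.4167/23.0000 = 0.4094, so P(S) = 0.4094/(1+0.4094) ≈ 0.29.

P(S) = 0.29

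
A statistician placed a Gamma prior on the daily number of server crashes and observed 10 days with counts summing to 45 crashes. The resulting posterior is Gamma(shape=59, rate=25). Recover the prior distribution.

A Gamma(α, β) prior (rate parametrization) on a Poisson rate with n observations summing to S gives posterior Gamma(α+S, β+n).
So α = 59 − 45 = 14 and β = 25 − 10 = 15.

Gamma(shape=14, rate=15)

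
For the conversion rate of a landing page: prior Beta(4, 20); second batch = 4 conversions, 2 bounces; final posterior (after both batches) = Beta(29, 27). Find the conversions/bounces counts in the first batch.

Because Beta–binomial updating is additive in the counts, the combined data contributed (α_post−α_prior, β_post−β_prior) successes and failures.
Total across both batches: 29−4=25 conversions, 27−20=7 bounces.
Subtract the second batch: 25−4=21 conversions and 7−2=5 bounces.

21 conversions and 5 bounces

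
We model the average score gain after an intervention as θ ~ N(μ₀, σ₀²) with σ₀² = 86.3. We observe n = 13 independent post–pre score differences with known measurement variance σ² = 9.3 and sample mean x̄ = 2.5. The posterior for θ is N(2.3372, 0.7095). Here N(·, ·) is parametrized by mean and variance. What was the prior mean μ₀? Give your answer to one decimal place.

The posterior mean is a precision-weighted average: μ_n = (τ₀μ₀ + τ_data·x̄)/(τ₀+τ_data), with τ₀=1/σ₀² and τ_data=n/σ².
Here τ₀ = 1/86.3 = 0.011587 and τ_data = 13/9.3 = 1.397849, so τ_n = 1.409436.
Rearranging for μ₀: μ₀ = (μ_n·τ_n − τ_data·x̄)/τ₀ = (2.3372·1.409436 − 1.397849·2.5) / 0.011587 = -0.200489/0.011587 ≈ -17.3.

μ₀ = -17.3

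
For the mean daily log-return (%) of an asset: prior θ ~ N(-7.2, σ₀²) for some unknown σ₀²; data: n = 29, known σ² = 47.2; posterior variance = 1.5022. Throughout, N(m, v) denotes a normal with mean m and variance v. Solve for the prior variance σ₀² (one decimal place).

σ₀² = 19.5

Posterior precision equals prior precision plus data precision: 1/σ_n² = 1/σ₀² + n/σ².
So 1/σ₀² = 1/1.5022 − 29/47.2 = 0.665690 − 0.614407 = 0.051283.
Hence σ₀² = 1/0.051283 ≈ 19.5.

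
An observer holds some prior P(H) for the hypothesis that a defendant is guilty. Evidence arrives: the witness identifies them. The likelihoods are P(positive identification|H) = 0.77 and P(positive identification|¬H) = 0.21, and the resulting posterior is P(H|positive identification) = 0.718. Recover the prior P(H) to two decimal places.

In odds form, posterior odds = prior odds × likelihood ratio, so prior odds = posterior odds ÷ LR.
Posterior odds = 0.718/(1−0.718) = 2.5461. LR = 0.77/0.21 = 3.6667.
Prior odds = 2.5461/3.6667 = 0.6944, so P(H) = 0.6944/(1+0.6944) ≈ 0.41.

P(H) = 0.41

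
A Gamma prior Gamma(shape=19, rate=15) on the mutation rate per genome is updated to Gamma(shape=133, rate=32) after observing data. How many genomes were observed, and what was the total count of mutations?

n = 17 genomes with total 114 mutations

A Gamma(α, β) prior (rate parametrization) on a Poisson rate with n observations summing to S gives posterior Gamma(α+S, β+n).
Matching: Σxᵢ = 133 − 19 = 114 and n = 32 − 15 = 17.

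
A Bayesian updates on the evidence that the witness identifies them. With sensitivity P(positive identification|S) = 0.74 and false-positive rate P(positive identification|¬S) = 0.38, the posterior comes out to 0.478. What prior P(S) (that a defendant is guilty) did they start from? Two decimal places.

P(S) = 0.32

Bayes' rule in odds form gives O(S|E) = O(S)·[P(E|S)/P(E|¬S)], hence O(S) = O(S|E)/LR.
Posterior odds = 0.478/(1−0.478) = 0.9157. LR = 0.74/0.38 = 1.9474.
Prior odds = 0.9157/1.9474 = 0.4702, so P(S) = 0.4702/(1+0.4702) ≈ 0.32.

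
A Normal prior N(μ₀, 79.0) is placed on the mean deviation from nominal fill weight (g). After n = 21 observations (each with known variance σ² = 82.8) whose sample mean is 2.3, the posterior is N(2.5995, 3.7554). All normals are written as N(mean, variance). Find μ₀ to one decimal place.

μ₀ = 8.6

With known observation variance, the Normal–Normal posterior has precision τ_n = τ₀ + n/σ² and mean μ_n = (τ₀μ₀ + (n/σ²)x̄)/τ_n.
Here τ₀ = 1/79.0 = 0.012658 and τ_data = 21/82.8 = 0.253623, so τ_n = 0.266281.
Rearranging for μ₀: μ₀ = (μ_n·τ_n − τ_data·x̄)/τ₀ = (2.5995·0.266281 − 0.253623·2.3) / 0.012658 = 0.108865/0.012658 ≈ 8.6.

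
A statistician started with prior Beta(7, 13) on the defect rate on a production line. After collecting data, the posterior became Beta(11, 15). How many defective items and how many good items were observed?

4 defective items and 2 good items

A Beta(α, β) prior with s successes and f failures in binomial data gives a Beta(α+s, β+f) posterior.
Match parameters: s=11−7=4, f=15−13=2.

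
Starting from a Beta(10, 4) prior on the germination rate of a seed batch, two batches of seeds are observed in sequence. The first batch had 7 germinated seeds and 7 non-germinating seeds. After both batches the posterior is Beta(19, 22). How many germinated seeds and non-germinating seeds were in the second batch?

2 germinated seeds and 11 non-germinating seeds

Because Beta–binomial updating is additive in the counts, the combined data contributed (α_post−α_prior, β_post−β_prior) successes and failures.
Total across both batches: 19−10=9 germinated seeds, 22−4=18 non-germinating seeds.
Subtract the first batch: 9−7=2 germinated seeds and 18−7=11 non-germinating seeds.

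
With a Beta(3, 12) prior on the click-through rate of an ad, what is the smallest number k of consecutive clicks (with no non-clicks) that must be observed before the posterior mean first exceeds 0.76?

k = 36

After k clicks and 0 non-clicks the posterior is Beta(3+k, 12), with mean (3+k)/(3+12+k).
Set (3+k)/(15+k) > 0.76 and solve: k > (0.76·15 − 3)/(1 − 0.76) = 35.000.
The smallest integer exceeding 35.000 is 36.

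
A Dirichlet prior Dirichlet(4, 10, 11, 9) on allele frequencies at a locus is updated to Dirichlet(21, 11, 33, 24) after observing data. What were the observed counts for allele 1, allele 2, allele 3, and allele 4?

For a Dirichlet(α) prior with multinomial counts c, the posterior is Dirichlet(α + c) componentwise.
Counts are posterior − prior componentwise: 21−4=17, 11−10=1, 33−11=22, 24−9=15.

counts (17, 1, 22, 15)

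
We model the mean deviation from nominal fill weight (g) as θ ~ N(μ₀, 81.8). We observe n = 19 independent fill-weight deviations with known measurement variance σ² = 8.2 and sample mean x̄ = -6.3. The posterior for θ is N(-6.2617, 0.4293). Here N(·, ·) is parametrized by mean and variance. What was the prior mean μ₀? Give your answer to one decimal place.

The posterior mean is a precision-weighted average: μ_n = (τ₀μ₀ + τ_data·x̄)/(τ₀+τ_data), with τ₀=1/σ₀² and τ_data=n/σ².
Here τ₀ = 1/81.8 = 0.012225 and τ_data = 19/8.2 = 2.317073, so τ_n = 2.329298.
Rearranging for μ₀: μ₀ = (μ_n·τ_n − τ_data·x̄)/τ₀ = (-6.2617·2.329298 − 2.317073·-6.3) / 0.012225 = 0.012195/0.012225 ≈ 1.0.

μ₀ = 1.0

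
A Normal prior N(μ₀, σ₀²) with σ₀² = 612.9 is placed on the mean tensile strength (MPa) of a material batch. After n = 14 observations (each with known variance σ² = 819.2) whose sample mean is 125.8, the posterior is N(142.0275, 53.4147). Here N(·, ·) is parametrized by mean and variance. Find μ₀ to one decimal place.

The posterior mean is a precision-weighted average: μ_n = (τ₀μ₀ + τ_data·x̄)/(τ₀+τ_data), with τ₀=1/σ₀² and τ_data=n/σ².
Here τ₀ = 1/612.9 = 0.001632 and τ_data = 14/819.2 = 0.017090, so τ_n = 0.018722.
Rearranging for μ₀: μ₀ = (μ_n·τ_n − τ_data·x̄)/τ₀ = (142.0275·0.018722 − 0.017090·125.8) / 0.001632 = 0.509117/0.001632 ≈ 312.0.

μ₀ = 312.0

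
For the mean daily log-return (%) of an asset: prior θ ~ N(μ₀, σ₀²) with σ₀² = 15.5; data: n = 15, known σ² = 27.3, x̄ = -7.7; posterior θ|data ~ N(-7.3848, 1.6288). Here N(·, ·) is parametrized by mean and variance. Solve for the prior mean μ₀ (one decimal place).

μ₀ = -4.7

With known observation variance, the Normal–Normal posterior has precision τ_n = τ₀ + n/σ² and mean μ_n = (τ₀μ₀ + (n/σ²)x̄)/τ_n.
Here τ₀ = 1/15.5 = 0.064516 and τ_data = 15/27.3 = 0.549451, so τ_n = 0.613967.
Rearranging for μ₀: μ₀ = (μ_n·τ_n − τ_data·x̄)/τ₀ = (-7.3848·0.613967 − 0.549451·-7.7) / 0.064516 = -0.303251/0.064516 ≈ -4.7.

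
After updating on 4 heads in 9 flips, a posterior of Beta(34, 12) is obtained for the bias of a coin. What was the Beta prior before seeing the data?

Beta is conjugate to the binomial likelihood: posterior = Beta(α+s, β+f).
So α = 34 − 4 = 30 and β = 12 − 5 = 7.

Beta(30, 7)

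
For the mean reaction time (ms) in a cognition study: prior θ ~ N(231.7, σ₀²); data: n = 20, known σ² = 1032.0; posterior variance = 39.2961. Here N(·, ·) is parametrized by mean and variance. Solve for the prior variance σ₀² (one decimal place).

σ₀² = 164.8

For the Normal–Normal model with known σ², precisions add: τ_n = τ₀ + n/σ².
So 1/σ₀² = 1/39.2961 − 20/1032.0 = 0.025448 − 0.019380 = 0.006068.
Hence σ₀² = 1/0.006068 ≈ 164.8.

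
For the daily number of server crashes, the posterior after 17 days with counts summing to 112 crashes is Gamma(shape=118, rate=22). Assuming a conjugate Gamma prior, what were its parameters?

Gamma(shape=6, rate=5)

Gamma–Poisson conjugacy: posterior shape = α + Σxᵢ, posterior rate = β + n.
So α = 118 − 112 = 6 and β = 22 − 17 = 5.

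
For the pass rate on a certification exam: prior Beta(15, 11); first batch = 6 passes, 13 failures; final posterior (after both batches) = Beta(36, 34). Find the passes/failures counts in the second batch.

Sequential conjugate updates are equivalent to a single update on the pooled data, so total successes = posterior α − prior α and total failures = posterior β − prior β.
Total across both batches: 36−15=21 passes, 34−11=23 failures.
Subtract the first batch: 21−6=15 passes and 23−13=10 failures.

15 passes and 10 failures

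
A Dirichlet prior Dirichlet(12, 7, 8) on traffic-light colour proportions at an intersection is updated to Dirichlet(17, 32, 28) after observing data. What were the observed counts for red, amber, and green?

counts (5, 25, 20)

For a Dirichlet(α) prior with multinomial counts c, the posterior is Dirichlet(α + c) componentwise.
Counts are posterior − prior componentwise: 17−12=5, 32−7=25, 28−8=20.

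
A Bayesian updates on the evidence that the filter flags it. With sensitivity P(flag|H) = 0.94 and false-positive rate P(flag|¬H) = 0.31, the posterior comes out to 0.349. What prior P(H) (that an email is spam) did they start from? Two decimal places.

In odds form, posterior odds = prior odds × likelihood ratio, so prior odds = posterior odds ÷ LR.
Posterior odds = 0.349/(1−0.349) = 0.5361. LR = 0.94/0.31 = 3.0323.
Prior odds = 0.5361/3.0323 = 0.1768, so P(H) = 0.1768/(1+0.1768) ≈ 0.15.

P(H) = 0.15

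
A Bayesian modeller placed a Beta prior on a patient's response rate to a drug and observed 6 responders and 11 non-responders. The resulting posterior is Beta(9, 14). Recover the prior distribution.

Beta(3, 3)

Beta is conjugate to the binomial likelihood: posterior = Beta(α+s, β+f).
Subtract the data counts: 9−6=3, 14−11=3.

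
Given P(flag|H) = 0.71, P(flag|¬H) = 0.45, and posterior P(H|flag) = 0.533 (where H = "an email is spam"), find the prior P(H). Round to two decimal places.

P(H) = 0.42

In odds form, posterior odds = prior odds × likelihood ratio, so prior odds = posterior odds ÷ LR.
Posterior odds = 0.533/(1−0.533) = 1.1413. LR = 0.71/0.45 = 1.5778.
Prior odds = 1.1413/1.5778 = 0.7233, so P(H) = 0.7233/(1+0.7233) ≈ 0.42.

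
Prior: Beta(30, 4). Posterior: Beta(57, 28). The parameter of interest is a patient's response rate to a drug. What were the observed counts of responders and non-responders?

27 responders and 24 non-responders

Beta is conjugate to the binomial likelihood: posterior = Beta(a+s, b+f).
Match parameters: s=57−30=27, f=28−4=24.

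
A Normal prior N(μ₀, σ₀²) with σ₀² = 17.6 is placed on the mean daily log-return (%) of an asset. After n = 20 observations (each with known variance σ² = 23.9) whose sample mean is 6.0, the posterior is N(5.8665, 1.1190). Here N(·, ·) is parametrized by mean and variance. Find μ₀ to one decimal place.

With known observation variance, the Normal–Normal posterior has precision τ_n = τ₀ + n/σ² and mean μ_n = (τ₀μ₀ + (n/σ²)x̄)/τ_n.
Here τ₀ = 1/17.6 = 0.056818 and τ_data = 20/23.9 = 0.836820, so τ_n = 0.893638.
Rearranging for μ₀: μ₀ = (μ_n·τ_n − τ_data·x̄)/τ₀ = (5.8665·0.893638 − 0.836820·6.0) / 0.056818 = 0.221607/0.056818 ≈ 3.9.

μ₀ = 3.9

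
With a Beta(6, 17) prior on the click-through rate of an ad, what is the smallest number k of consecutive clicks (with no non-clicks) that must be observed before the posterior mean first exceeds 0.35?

After k clicks and 0 non-clicks the posterior is Beta(6+k, 17), with mean (6+k)/(6+17+k).
Set (6+k)/(23+k) > 0.35 and solve: k > (0.35·23 − 6)/(1 − 0.35) = 3.154.
The smallest integer exceeding 3.154 is 4, and checking k=4: (10)/(27) = 0.3704 > 0.35.

k = 4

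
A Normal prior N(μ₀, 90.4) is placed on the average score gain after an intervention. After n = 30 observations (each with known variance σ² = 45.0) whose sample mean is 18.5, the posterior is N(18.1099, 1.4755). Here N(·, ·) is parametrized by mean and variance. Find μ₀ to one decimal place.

μ₀ = -5.4

The posterior mean is a precision-weighted average: μ_n = (τ₀μ₀ + τ_data·x̄)/(τ₀+τ_data), with τ₀=1/σ₀² and τ_data=n/σ².
Here τ₀ = 1/90.4 = 0.011062 and τ_data = 30/45.0 = 0.666667, so τ_n = 0.677729.
Rearranging for μ₀: μ₀ = (μ_n·τ_n − τ_data·x̄)/τ₀ = (18.1099·0.677729 − 0.666667·18.5) / 0.011062 = -0.059735/0.011062 ≈ -5.4.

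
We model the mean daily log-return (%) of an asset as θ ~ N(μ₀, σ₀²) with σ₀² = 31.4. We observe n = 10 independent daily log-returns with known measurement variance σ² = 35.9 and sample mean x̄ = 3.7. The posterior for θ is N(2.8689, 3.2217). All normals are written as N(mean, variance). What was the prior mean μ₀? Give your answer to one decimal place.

With known observation variance, the Normal–Normal posterior has precision τ_n = τ₀ + n/σ² and mean μ_n = (τ₀μ₀ + (n/σ²)x̄)/τ_n.
Here τ₀ = 1/31.4 = 0.031847 and τ_data = 10/35.9 = 0.278552, so τ_n = 0.310399.
Rearranging for μ₀: μ₀ = (μ_n·τ_n − τ_data·x̄)/τ₀ = (2.8689·0.310399 − 0.278552·3.7) / 0.031847 = -0.140139/0.031847 ≈ -4.4.

μ₀ = -4.4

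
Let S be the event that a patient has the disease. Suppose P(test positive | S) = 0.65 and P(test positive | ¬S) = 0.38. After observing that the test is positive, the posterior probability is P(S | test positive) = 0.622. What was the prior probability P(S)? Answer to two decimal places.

Bayes' rule in odds form gives O(S|E) = O(S)·[P(E|S)/P(E|¬S)], hence O(S) = O(S|E)/LR.
Posterior odds = 0.622/(1−0.622) = 1.6455. LR = 0.65/0.38 = 1.7105.
Prior odds = 1.6455/1.7105 = 0.9620, so P(S) = 0.9620/(1+0.9620) ≈ 0.49.

P(S) = 0.49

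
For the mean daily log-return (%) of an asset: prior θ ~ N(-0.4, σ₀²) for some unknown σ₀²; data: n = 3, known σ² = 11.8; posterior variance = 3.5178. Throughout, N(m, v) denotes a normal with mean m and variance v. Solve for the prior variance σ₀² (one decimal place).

σ₀² = 33.3

Posterior precision equals prior precision plus data precision: 1/σ_n² = 1/σ₀² + n/σ².
So 1/σ₀² = 1/3.5178 − 3/11.8 = 0.284269 − 0.254237 = 0.030032.
Hence σ₀² = 1/0.030032 ≈ 33.3.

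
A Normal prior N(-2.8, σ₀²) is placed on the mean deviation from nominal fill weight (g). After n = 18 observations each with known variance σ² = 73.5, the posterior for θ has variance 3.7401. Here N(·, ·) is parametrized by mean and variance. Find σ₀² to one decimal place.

For the Normal–Normal model with known σ², precisions add: τ_n = τ₀ + n/σ².
So 1/σ₀² = 1/3.7401 − 18/73.5 = 0.267373 − 0.244898 = 0.022475.
Hence σ₀² = 1/0.022475 ≈ 44.5.

σ₀² = 44.5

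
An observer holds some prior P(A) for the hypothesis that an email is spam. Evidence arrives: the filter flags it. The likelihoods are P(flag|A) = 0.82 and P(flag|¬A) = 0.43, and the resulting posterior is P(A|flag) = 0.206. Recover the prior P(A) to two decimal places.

Bayes' rule in odds form gives O(A|E) = O(A)·[P(E|A)/P(E|¬A)], hence O(A) = O(A|E)/LR.
Posterior odds = 0.206/(1−0.206) = 0.2594. LR = 0.82/0.43 = 1.9070.
Prior odds = 0.2594/1.9070 = 0.1360, so P(A) = 0.1360/(1+0.1360) ≈ 0.12.

P(A) = 0.12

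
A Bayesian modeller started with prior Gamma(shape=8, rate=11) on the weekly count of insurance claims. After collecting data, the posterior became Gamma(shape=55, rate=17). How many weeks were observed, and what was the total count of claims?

A Gamma(α, β) prior (rate parametrization) on a Poisson rate with n observations summing to S gives posterior Gamma(α+S, β+n).
Matching: Σxᵢ = 55 − 8 = 47 and n = 17 − 11 = 6.

n = 6 weeks with total 47 claims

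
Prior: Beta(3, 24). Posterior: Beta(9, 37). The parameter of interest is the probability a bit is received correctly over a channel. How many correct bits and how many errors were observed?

Under Beta–binomial conjugacy the posterior parameters are (a+s, b+f).
So s = 9 − 3 = 6 and f = 37 − 24 = 13.

6 correct bits and 13 errors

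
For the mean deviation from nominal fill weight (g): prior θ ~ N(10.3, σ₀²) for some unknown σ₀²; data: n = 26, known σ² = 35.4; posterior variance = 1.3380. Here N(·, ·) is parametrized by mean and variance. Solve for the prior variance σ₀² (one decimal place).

For the Normal–Normal model with known σ², precisions add: τ_n = τ₀ + n/σ².
So 1/σ₀² = 1/1.3380 − 26/35.4 = 0.747384 − 0.734463 = 0.012921.
Hence σ₀² = 1/0.012921 ≈ 77.4.

σ₀² = 77.4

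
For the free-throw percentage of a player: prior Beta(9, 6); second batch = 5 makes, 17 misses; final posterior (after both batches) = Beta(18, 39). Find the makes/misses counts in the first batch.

4 makes and 16 misses

Sequential conjugate updates are equivalent to a single update on the pooled data, so total successes = posterior α − prior α and total failures = posterior β − prior β.
Total across both batches: 18−9=9 makes, 39−6=33 misses.
Subtract the second batch: 9−5=4 makes and 33−17=16 misses.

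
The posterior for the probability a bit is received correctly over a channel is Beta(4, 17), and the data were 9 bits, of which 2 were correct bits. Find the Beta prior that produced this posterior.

A Beta(a, b) prior with s successes and f failures in binomial data gives a Beta(a+s, b+f) posterior.
Subtract the data counts: 4−2=2, 17−7=10.

Beta(2, 10)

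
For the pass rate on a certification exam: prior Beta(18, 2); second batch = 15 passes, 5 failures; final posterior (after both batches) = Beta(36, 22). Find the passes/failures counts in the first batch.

Because Beta–binomial updating is additive in the counts, the combined data contributed (α_post−α_prior, β_post−β_prior) successes and failures.
Total across both batches: 36−18=18 passes, 22−2=20 failures.
Subtract the second batch: 18−15=3 passes and 20−5=15 failures.

3 passes and 15 failures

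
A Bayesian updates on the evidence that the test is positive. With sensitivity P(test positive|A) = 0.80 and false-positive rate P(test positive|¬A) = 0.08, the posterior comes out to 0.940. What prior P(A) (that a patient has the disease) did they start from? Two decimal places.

P(A) = 0.61

In odds form, posterior odds = prior odds × likelihood ratio, so prior odds = posterior odds ÷ LR.
Posterior odds = 0.940/(1−0.940) = 15.6667. LR = 0.80/0.08 = 10.0000.
Prior odds = 15.6667/10.0000 = 1.5667, so P(A) = 1.5667/(1+1.5667) ≈ 0.61.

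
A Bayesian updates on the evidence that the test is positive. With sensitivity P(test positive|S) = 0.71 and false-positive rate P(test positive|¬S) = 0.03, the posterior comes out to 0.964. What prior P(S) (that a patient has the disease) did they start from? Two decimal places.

P(S) = 0.53

In odds form, posterior odds = prior odds × likelihood ratio, so prior odds = posterior odds ÷ LR.
Posterior odds = 0.964/(1−0.964) = 26.7778. LR = 0.71/0.03 = 23.6667.
Prior odds = 26.7778/23.6667 = 1.1315, so P(S) = 1.1315/(1+1.1315) ≈ 0.53.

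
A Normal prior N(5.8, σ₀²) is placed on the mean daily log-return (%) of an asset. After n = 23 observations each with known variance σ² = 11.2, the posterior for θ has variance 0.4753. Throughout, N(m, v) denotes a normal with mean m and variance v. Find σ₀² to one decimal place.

σ₀² = 19.9

For the Normal–Normal model with known σ², precisions add: τ_n = τ₀ + n/σ².
So 1/σ₀² = 1/0.4753 − 23/11.2 = 2.103934 − 2.053571 = 0.050363.
Hence σ₀² = 1/0.050363 ≈ 19.9.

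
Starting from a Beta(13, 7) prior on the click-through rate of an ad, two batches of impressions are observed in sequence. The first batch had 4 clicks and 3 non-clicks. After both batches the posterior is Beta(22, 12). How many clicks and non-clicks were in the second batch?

Sequential conjugate updates are equivalent to a single update on the pooled data, so total successes = posterior α − prior α and total failures = posterior β − prior β.
Total across both batches: 22−13=9 clicks, 12−7=5 non-clicks.
Subtract the first batch: 9−4=5 clicks and 5−3=2 non-clicks.

5 clicks and 2 non-clicks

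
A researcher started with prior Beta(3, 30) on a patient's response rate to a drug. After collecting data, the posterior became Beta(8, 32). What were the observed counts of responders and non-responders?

5 responders and 2 non-responders

Under Beta–binomial conjugacy the posterior parameters are (a+s, b+f).
So s = 8 − 3 = 5 and f = 32 − 30 = 2.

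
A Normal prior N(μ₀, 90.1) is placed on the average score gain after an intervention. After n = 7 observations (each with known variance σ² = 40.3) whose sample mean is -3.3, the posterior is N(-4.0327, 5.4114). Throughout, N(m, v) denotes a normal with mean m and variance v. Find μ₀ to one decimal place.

μ₀ = -15.5

The posterior mean is a precision-weighted average: μ_n = (τ₀μ₀ + τ_data·x̄)/(τ₀+τ_data), with τ₀=1/σ₀² and τ_data=n/σ².
Here τ₀ = 1/90.1 = 0.011099 and τ_data = 7/40.3 = 0.173697, so τ_n = 0.184796.
Rearranging for μ₀: μ₀ = (μ_n·τ_n − τ_data·x̄)/τ₀ = (-4.0327·0.184796 − 0.173697·-3.3) / 0.011099 = -0.172027/0.011099 ≈ -15.5.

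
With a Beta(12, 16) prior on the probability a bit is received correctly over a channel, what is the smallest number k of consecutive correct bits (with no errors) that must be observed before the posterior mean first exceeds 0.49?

After k correct bits and 0 errors the posterior is Beta(12+k, 16), with mean (12+k)/(12+16+k).
Set (12+k)/(28+k) > 0.49 and solve: k > (0.49·28 − 12)/(1 − 0.49) = 3.373.
The smallest integer exceeding 3.373 is 4, and checking k=4: (16)/(32) = 0.5000 > 0.49.

k = 4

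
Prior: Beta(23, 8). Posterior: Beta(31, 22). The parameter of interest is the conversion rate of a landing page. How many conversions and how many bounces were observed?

Under Beta–binomial conjugacy the posterior parameters are (a+s, b+f).
Match parameters: s=31−23=8, f=22−8=14.

8 conversions and 14 bounces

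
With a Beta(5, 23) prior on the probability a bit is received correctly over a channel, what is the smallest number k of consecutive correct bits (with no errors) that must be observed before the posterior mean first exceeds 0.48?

After k correct bits and 0 errors the posterior is Beta(5+k, 23), with mean (5+k)/(5+23+k).
Set (5+k)/(28+k) > 0.48 and solve: k > (0.48·28 − 5)/(1 − 0.48) = 16.231.
The smallest integer exceeding 16.231 is 17.

k = 17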